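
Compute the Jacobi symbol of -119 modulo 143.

1

(-119 / 143)
  = -(119 / 143)    [143 ≡ 3 mod 4 ⇒ (-1 / 143) = -1]
  = (143 / 119)    [QR: both ≡ 3 mod 4, sign flips]
  = (24 / 119)    [143 ≡ 24 mod 119]
  = (3 / 119)    [119 ≡ 7 mod 8 ⇒ (2 / 119)^3 = +1]
  = -(119 / 3)    [QR: both ≡ 3 mod 4, sign flips]
  = -(2 / 3)    [119 ≡ 2 mod 3]
  = (1 / 3)    [3 ≡ 3 mod 8 ⇒ (2 / 3) = -1]
  = 1    [(1 / 3) = 1]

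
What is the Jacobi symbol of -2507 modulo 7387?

(-2507/7387)
  = -(2507/7387)    [7387 ≡ 3 mod 4 ⇒ (-1/7387) = -1]
  = (7387/2507)    [QR: both ≡ 3 mod 4, sign flips]
  = (2373/2507)    [7387 ≡ 2373 mod 2507]
  = (2507/2373)    [QR: 2373 ≡ 1 mod 4, sign kept]
  = (134/2373)    [2507 ≡ 134 mod 2373]
  = -(67/2373)    [2373 ≡ 5 mod 8 ⇒ (2/2373) = -1]
  = -(2373/67)    [QR: 2373 ≡ 1 mod 4, sign kept]
  = -(28/67)    [2373 ≡ 28 mod 67]
  = -(7/67)    [67 ≡ 3 mod 8 ⇒ (2/67)^2 = +1]
  = (67/7)    [QR: both ≡ 3 mod 4, sign flips]
  = (4/7)    [67 ≡ 4 mod 7]
  = (1/7)    [7 ≡ 7 mod 8 ⇒ (2/7)^2 = +1]
  = 1    [(1/7) = 1]

1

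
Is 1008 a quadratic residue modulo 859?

Reduce the numerator: 1008 ≡ 149 (mod 859), so (1008/859) = (149/859).
149 ≡ 1 (mod 4), so quadratic reciprocity gives (149/859) = (859/149). Reduce: 859 ≡ 114 (mod 149). Now have (114/149).
Factor out 2: 114 = 2·57. Since 149 ≡ 5 (mod 8), (2/149) = -1. Now have -(57/149).
57 ≡ 1 (mod 4), so quadratic reciprocity gives (57/149) = (149/57). Reduce: 149 ≡ 35 (mod 57). Now have -(35/57).
57 ≡ 1 (mod 4), so quadratic reciprocity gives (35/57) = (57/35). Reduce: 57 ≡ 22 (mod 35). Now have -(22/35).
Factor out 2: 22 = 2·11. Since 35 ≡ 3 (mod 8), (2/35) = -1. Now have (11/35).
Both 11 ≡ 3 and 35 ≡ 3 (mod 4), so reciprocity gives (11/35) = -(35/11). Reduce: 35 ≡ 2 (mod 11). Now have -(2/11).
Factor out 2: 2 = 2. Since 11 ≡ 3 (mod 8), (2/11) = -1. Now have (1/11).
(1/11) = 1. Collecting the sign factors: 1.
The Legendre symbol is 1, so x^2 ≡ 1008 (mod 859) has solution.

yes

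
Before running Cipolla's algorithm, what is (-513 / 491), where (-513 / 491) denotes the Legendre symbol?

(-513 / 491)
  = (469 / 491)    [-513 ≡ 469 mod 491]
  = (491 / 469)    [QR: 469 ≡ 1 mod 4, sign kept]
  = (22 / 469)    [491 ≡ 22 mod 469]
  = -(11 / 469)    [469 ≡ 5 mod 8 ⇒ (2 / 469) = -1]
  = -(469 / 11)    [QR: 469 ≡ 1 mod 4, sign kept]
  = -(7 / 11)    [469 ≡ 7 mod 11]
  = (11 / 7)    [QR: both ≡ 3 mod 4, sign flips]
  = (4 / 7)    [11 ≡ 4 mod 7]
  = (1 / 7)    [7 ≡ 7 mod 8 ⇒ (2 / 7)^2 = +1]
  = 1    [(1 / 7) = 1]

1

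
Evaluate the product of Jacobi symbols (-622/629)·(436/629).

By multiplicativity, (-622·436/629) = (-622/629)·(436/629).
First factor (-622/629):
Pull out -1: (-622/629) = (-1/629)·(622/629). Since 629 ≡ 1 (mod 4), (-1/629) = +1. Now have (622/629).
Factor out 2: 622 = 2·311. Since 629 ≡ 5 (mod 8), (2/629) = -1. Now have -(311/629).
629 ≡ 1 (mod 4), so quadratic reciprocity gives (311/629) = (629/311). Reduce: 629 ≡ 7 (mod 311). Now have -(7/311).
Both 7 ≡ 3 and 311 ≡ 3 (mod 4), so reciprocity gives (7/311) = -(311/7). Reduce: 311 ≡ 3 (mod 7). Now have (3/7).
Both 3 ≡ 3 and 7 ≡ 3 (mod 4), so reciprocity gives (3/7) = -(7/3). Reduce: 7 ≡ 1 (mod 3). Now have -(1/3).
(1/3) = 1. Collecting the sign factors: -1.
Second factor (436/629):
Factor out 2: 436 = 2^2·109. Since 629 ≡ 5 (mod 8), (2/629) = -1, and (2/629)^2 = +1. Now have (109/629).
109 ≡ 1 (mod 4), so quadratic reciprocity gives (109/629) = (629/109). Reduce: 629 ≡ 84 (mod 109). Now have (84/109).
Factor out 2: 84 = 2^2·21. Since 109 ≡ 5 (mod 8), (2/109) = -1, and (2/109)^2 = +1. Now have (21/109).
21 ≡ 1 (mod 4), so quadratic reciprocity gives (21/109) = (109/21). Reduce: 109 ≡ 4 (mod 21). Now have (4/21).
Factor out 2: 4 = 2^2. Since 21 ≡ 5 (mod 8), (2/21) = -1, and (2/21)^2 = +1. Now have (1/21).
(1/21) = 1. Collecting the sign factors: 1.
Product: (-1)·(1) = -1.

-1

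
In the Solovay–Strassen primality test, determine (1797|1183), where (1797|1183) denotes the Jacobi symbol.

(1797|1183)
  = (614|1183)    [1797 ≡ 614 mod 1183]
  = (307|1183)    [1183 ≡ 7 mod 8 ⇒ (2|1183) = +1]
  = -(1183|307)    [QR: both ≡ 3 mod 4, sign flips]
  = -(262|307)    [1183 ≡ 262 mod 307]
  = (131|307)    [307 ≡ 3 mod 8 ⇒ (2|307) = -1]
  = -(307|131)    [QR: both ≡ 3 mod 4, sign flips]
  = -(45|131)    [307 ≡ 45 mod 131]
  = -(131|45)    [QR: 45 ≡ 1 mod 4, sign kept]
  = -(41|45)    [131 ≡ 41 mod 45]
  = -(45|41)    [QR: 41 ≡ 1 mod 4, sign kept]
  = -(4|41)    [45 ≡ 4 mod 41]
  = -(1|41)    [41 ≡ 1 mod 8 ⇒ (2|41)^2 = +1]
  = -1    [(1|41) = 1]

-1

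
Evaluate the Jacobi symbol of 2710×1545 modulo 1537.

1

By multiplicativity, (2710·1545 / 1537) = (2710 / 1537)·(1545 / 1537).
First factor (2710 / 1537):
(2710 / 1537)
  = (1173 / 1537)    [2710 ≡ 1173 mod 1537]
  = (1537 / 1173)    [QR: 1173 ≡ 1 mod 4, sign kept]
  = (364 / 1173)    [1537 ≡ 364 mod 1173]
  = (91 / 1173)    [1173 ≡ 5 mod 8 ⇒ (2 / 1173)^2 = +1]
  = (1173 / 91)    [QR: 1173 ≡ 1 mod 4, sign kept]
  = (81 / 91)    [1173 ≡ 81 mod 91]
  = (91 / 81)    [QR: 81 ≡ 1 mod 4, sign kept]
  = (10 / 81)    [91 ≡ 10 mod 81]
  = (5 / 81)    [81 ≡ 1 mod 8 ⇒ (2 / 81) = +1]
  = (81 / 5)    [QR: 5 ≡ 1 mod 4, sign kept]
  = (1 / 5)    [81 ≡ 1 mod 5]
  = 1    [(1 / 5) = 1]
Second factor (1545 / 1537):
(1545 / 1537)
  = (8 / 1537)    [1545 ≡ 8 mod 1537]
  = (1 / 1537)    [1537 ≡ 1 mod 8 ⇒ (2 / 1537)^3 = +1]
  = 1    [(1 / 1537) = 1]
Product: (1)·(1) = 1.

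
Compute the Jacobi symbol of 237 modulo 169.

Reduce the numerator: 237 ≡ 68 (mod 169), so (237/169) = (68/169).
Factor out 2: 68 = 2^2·17. Since 169 ≡ 1 (mod 8), (2/169) = +1, and (2/169)^2 = +1. Now have (17/169).
17 ≡ 1 (mod 4), so quadratic reciprocity gives (17/169) = (169/17). Reduce: 169 ≡ 16 (mod 17). Now have (16/17).
Factor out 2: 16 = 2^4. Since 17 ≡ 1 (mod 8), (2/17) = +1, and (2/17)^4 = +1. Now have (1/17).
(1/17) = 1. Collecting the sign factors: 1.

1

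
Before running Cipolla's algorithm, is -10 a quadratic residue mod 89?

yes

Pull out -1: (-10/89) = (-1/89)·(10/89). Since 89 ≡ 1 (mod 4), (-1/89) = +1. Now have (10/89).
Factor out 2: 10 = 2·5. Since 89 ≡ 1 (mod 8), (2/89) = +1. Now have (5/89).
5 ≡ 1 (mod 4), so quadratic reciprocity gives (5/89) = (89/5). Reduce: 89 ≡ 4 (mod 5). Now have (4/5).
Factor out 2: 4 = 2^2. Since 5 ≡ 5 (mod 8), (2/5) = -1, and (2/5)^2 = +1. Now have (1/5).
(1/5) = 1. Collecting the sign factors: 1.
The Legendre symbol is 1, so x^2 ≡ -10 (mod 89) has solution.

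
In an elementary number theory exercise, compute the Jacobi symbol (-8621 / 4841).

(-8621 / 4841)
  = (1061 / 4841)    [-8621 ≡ 1061 mod 4841]
  = (4841 / 1061)    [QR: 1061 ≡ 1 mod 4, sign kept]
  = (597 / 1061)    [4841 ≡ 597 mod 1061]
  = (1061 / 597)    [QR: 597 ≡ 1 mod 4, sign kept]
  = (464 / 597)    [1061 ≡ 464 mod 597]
  = (29 / 597)    [597 ≡ 5 mod 8 ⇒ (2 / 597)^4 = +1]
  = (597 / 29)    [QR: 29 ≡ 1 mod 4, sign kept]
  = (17 / 29)    [597 ≡ 17 mod 29]
  = (29 / 17)    [QR: 17 ≡ 1 mod 4, sign kept]
  = (12 / 17)    [29 ≡ 12 mod 17]
  = (3 / 17)    [17 ≡ 1 mod 8 ⇒ (2 / 17)^2 = +1]
  = (17 / 3)    [QR: 17 ≡ 1 mod 4, sign kept]
  = (2 / 3)    [17 ≡ 2 mod 3]
  = -(1 / 3)    [3 ≡ 3 mod 8 ⇒ (2 / 3) = -1]
  = -1    [(1 / 3) = 1]

-1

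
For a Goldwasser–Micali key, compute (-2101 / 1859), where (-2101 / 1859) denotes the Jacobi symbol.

0

(-2101 / 1859)
  = -(2101 / 1859)    [1859 ≡ 3 mod 4 ⇒ (-1 / 1859) = -1]
  = -(242 / 1859)    [2101 ≡ 242 mod 1859]
  = (121 / 1859)    [1859 ≡ 3 mod 8 ⇒ (2 / 1859) = -1]
  = (1859 / 121)    [QR: 121 ≡ 1 mod 4, sign kept]
  = (44 / 121)    [1859 ≡ 44 mod 121]
  = (11 / 121)    [121 ≡ 1 mod 8 ⇒ (2 / 121)^2 = +1]
  = (121 / 11)    [QR: 121 ≡ 1 mod 4, sign kept]
  = (0 / 11)    [121 ≡ 0 mod 11]
  = 0    [numerator 0, gcd > 1]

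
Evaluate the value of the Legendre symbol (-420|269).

(-420|269)
  = (420|269)    [269 ≡ 1 mod 4 ⇒ (-1|269) = +1]
  = (151|269)    [420 ≡ 151 mod 269]
  = (269|151)    [QR: 269 ≡ 1 mod 4, sign kept]
  = (118|151)    [269 ≡ 118 mod 151]
  = (59|151)    [151 ≡ 7 mod 8 ⇒ (2|151) = +1]
  = -(151|59)    [QR: both ≡ 3 mod 4, sign flips]
  = -(33|59)    [151 ≡ 33 mod 59]
  = -(59|33)    [QR: 33 ≡ 1 mod 4, sign kept]
  = -(26|33)    [59 ≡ 26 mod 33]
  = -(13|33)    [33 ≡ 1 mod 8 ⇒ (2|33) = +1]
  = -(33|13)    [QR: 13 ≡ 1 mod 4, sign kept]
  = -(7|13)    [33 ≡ 7 mod 13]
  = -(13|7)    [QR: 13 ≡ 1 mod 4, sign kept]
  = -(6|7)    [13 ≡ 6 mod 7]
  = -(3|7)    [7 ≡ 7 mod 8 ⇒ (2|7) = +1]
  = (7|3)    [QR: both ≡ 3 mod 4, sign flips]
  = (1|3)    [7 ≡ 1 mod 3]
  = 1    [(1|3) = 1]

1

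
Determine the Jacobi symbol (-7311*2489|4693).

0

By multiplicativity, (-7311·2489|4693) = (-7311|4693)·(2489|4693).
First factor (-7311|4693):
(-7311|4693)
  = (2075|4693)    [-7311 ≡ 2075 mod 4693]
  = (4693|2075)    [QR: 4693 ≡ 1 mod 4, sign kept]
  = (543|2075)    [4693 ≡ 543 mod 2075]
  = -(2075|543)    [QR: both ≡ 3 mod 4, sign flips]
  = -(446|543)    [2075 ≡ 446 mod 543]
  = -(223|543)    [543 ≡ 7 mod 8 ⇒ (2|543) = +1]
  = (543|223)    [QR: both ≡ 3 mod 4, sign flips]
  = (97|223)    [543 ≡ 97 mod 223]
  = (223|97)    [QR: 97 ≡ 1 mod 4, sign kept]
  = (29|97)    [223 ≡ 29 mod 97]
  = (97|29)    [QR: 29 ≡ 1 mod 4, sign kept]
  = (10|29)    [97 ≡ 10 mod 29]
  = -(5|29)    [29 ≡ 5 mod 8 ⇒ (2|29) = -1]
  = -(29|5)    [QR: 5 ≡ 1 mod 4, sign kept]
  = -(4|5)    [29 ≡ 4 mod 5]
  = -(1|5)    [5 ≡ 5 mod 8 ⇒ (2|5)^2 = +1]
  = -1    [(1|5) = 1]
Second factor (2489|4693):
(2489|4693)
  = (4693|2489)    [QR: 2489 ≡ 1 mod 4, sign kept]
  = (2204|2489)    [4693 ≡ 2204 mod 2489]
  = (551|2489)    [2489 ≡ 1 mod 8 ⇒ (2|2489)^2 = +1]
  = (2489|551)    [QR: 2489 ≡ 1 mod 4, sign kept]
  = (285|551)    [2489 ≡ 285 mod 551]
  = (551|285)    [QR: 285 ≡ 1 mod 4, sign kept]
  = (266|285)    [551 ≡ 266 mod 285]
  = -(133|285)    [285 ≡ 5 mod 8 ⇒ (2|285) = -1]
  = -(285|133)    [QR: 133 ≡ 1 mod 4, sign kept]
  = -(19|133)    [285 ≡ 19 mod 133]
  = -(133|19)    [QR: 133 ≡ 1 mod 4, sign kept]
  = -(0|19)    [133 ≡ 0 mod 19]
  = 0    [numerator 0, gcd > 1]
Product: (-1)·(0) = 0.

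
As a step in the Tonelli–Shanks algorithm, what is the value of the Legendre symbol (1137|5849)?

-1

1137 ≡ 1 (mod 4), so quadratic reciprocity gives (1137|5849) = (5849|1137). Reduce: 5849 ≡ 164 (mod 1137). Now have (164|1137).
Factor out 2: 164 = 2^2·41. Since 1137 ≡ 1 (mod 8), (2|1137) = +1, and (2|1137)^2 = +1. Now have (41|1137).
41 ≡ 1 (mod 4), so quadratic reciprocity gives (41|1137) = (1137|41). Reduce: 1137 ≡ 30 (mod 41). Now have (30|41).
Factor out 2: 30 = 2·15. Since 41 ≡ 1 (mod 8), (2|41) = +1. Now have (15|41).
41 ≡ 1 (mod 4), so quadratic reciprocity gives (15|41) = (41|15). Reduce: 41 ≡ 11 (mod 15). Now have (11|15).
Both 11 ≡ 3 and 15 ≡ 3 (mod 4), so reciprocity gives (11|15) = -(15|11). Reduce: 15 ≡ 4 (mod 11). Now have -(4|11).
Factor out 2: 4 = 2^2. Since 11 ≡ 3 (mod 8), (2|11) = -1, and (2|11)^2 = +1. Now have -(1|11).
(1|11) = 1. Collecting the sign factors: -1.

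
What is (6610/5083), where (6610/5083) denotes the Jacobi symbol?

1

(6610/5083)
  = (1527/5083)    [6610 ≡ 1527 mod 5083]
  = -(5083/1527)    [QR: both ≡ 3 mod 4, sign flips]
  = -(502/1527)    [5083 ≡ 502 mod 1527]
  = -(251/1527)    [1527 ≡ 7 mod 8 ⇒ (2/1527) = +1]
  = (1527/251)    [QR: both ≡ 3 mod 4, sign flips]
  = (21/251)    [1527 ≡ 21 mod 251]
  = (251/21)    [QR: 21 ≡ 1 mod 4, sign kept]
  = (20/21)    [251 ≡ 20 mod 21]
  = (5/21)    [21 ≡ 5 mod 8 ⇒ (2/21)^2 = +1]
  = (21/5)    [QR: 5 ≡ 1 mod 4, sign kept]
  = (1/5)    [21 ≡ 1 mod 5]
  = 1    [(1/5) = 1]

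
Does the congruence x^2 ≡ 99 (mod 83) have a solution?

Reduce the numerator: 99 ≡ 16 (mod 83), so (99|83) = (16|83).
Factor out 2: 16 = 2^4. Since 83 ≡ 3 (mod 8), (2|83) = -1, and (2|83)^4 = +1. Now have (1|83).
(1|83) = 1. Collecting the sign factors: 1.
(99|83) = 1, and 83 is prime, so 99 is a quadratic residue mod 83.

yes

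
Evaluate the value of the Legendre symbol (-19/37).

-1

(-19/37)
  = (19/37)    [37 ≡ 1 mod 4 ⇒ (-1/37) = +1]
  = (37/19)    [QR: 37 ≡ 1 mod 4, sign kept]
  = (18/19)    [37 ≡ 18 mod 19]
  = -(9/19)    [19 ≡ 3 mod 8 ⇒ (2/19) = -1]
  = -(19/9)    [QR: 9 ≡ 1 mod 4, sign kept]
  = -(1/9)    [19 ≡ 1 mod 9]
  = -1    [(1/9) = 1]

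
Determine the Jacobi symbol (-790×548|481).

1

By multiplicativity, (-790·548|481) = (-790|481)·(548|481).
First factor (-790|481):
Reduce the numerator: -790 ≡ 172 (mod 481), so (-790|481) = (172|481).
Factor out 2: 172 = 2^2·43. Since 481 ≡ 1 (mod 8), (2|481) = +1, and (2|481)^2 = +1. Now have (43|481).
481 ≡ 1 (mod 4), so quadratic reciprocity gives (43|481) = (481|43). Reduce: 481 ≡ 8 (mod 43). Now have (8|43).
Factor out 2: 8 = 2^3. Since 43 ≡ 3 (mod 8), (2|43) = -1, and (2|43)^3 = -1. Now have -(1|43).
(1|43) = 1. Collecting the sign factors: -1.
Second factor (548|481):
Reduce the numerator: 548 ≡ 67 (mod 481), so (548|481) = (67|481).
481 ≡ 1 (mod 4), so quadratic reciprocity gives (67|481) = (481|67). Reduce: 481 ≡ 12 (mod 67). Now have (12|67).
Factor out 2: 12 = 2^2·3. Since 67 ≡ 3 (mod 8), (2|67) = -1, and (2|67)^2 = +1. Now have (3|67).
Both 3 ≡ 3 and 67 ≡ 3 (mod 4), so reciprocity gives (3|67) = -(67|3). Reduce: 67 ≡ 1 (mod 3). Now have -(1|3).
(1|3) = 1. Collecting the sign factors: -1.
Product: (-1)·(-1) = 1.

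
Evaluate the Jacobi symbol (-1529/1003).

1

Reduce the numerator: -1529 ≡ 477 (mod 1003), so (-1529/1003) = (477/1003).
477 ≡ 1 (mod 4), so quadratic reciprocity gives (477/1003) = (1003/477). Reduce: 1003 ≡ 49 (mod 477). Now have (49/477).
49 ≡ 1 (mod 4), so quadratic reciprocity gives (49/477) = (477/49). Reduce: 477 ≡ 36 (mod 49). Now have (36/49).
Factor out 2: 36 = 2^2·9. Since 49 ≡ 1 (mod 8), (2/49) = +1, and (2/49)^2 = +1. Now have (9/49).
9 ≡ 1 (mod 4), so quadratic reciprocity gives (9/49) = (49/9). Reduce: 49 ≡ 4 (mod 9). Now have (4/9).
Factor out 2: 4 = 2^2. Since 9 ≡ 1 (mod 8), (2/9) = +1, and (2/9)^2 = +1. Now have (1/9).
(1/9) = 1. Collecting the sign factors: 1.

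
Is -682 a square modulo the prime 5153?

Pull out -1: (-682/5153) = (-1/5153)·(682/5153). Since 5153 ≡ 1 (mod 4), (-1/5153) = +1. Now have (682/5153).
Factor out 2: 682 = 2·341. Since 5153 ≡ 1 (mod 8), (2/5153) = +1. Now have (341/5153).
341 ≡ 1 (mod 4), so quadratic reciprocity gives (341/5153) = (5153/341). Reduce: 5153 ≡ 38 (mod 341). Now have (38/341).
Factor out 2: 38 = 2·19. Since 341 ≡ 5 (mod 8), (2/341) = -1. Now have -(19/341).
341 ≡ 1 (mod 4), so quadratic reciprocity gives (19/341) = (341/19). Reduce: 341 ≡ 18 (mod 19). Now have -(18/19).
Factor out 2: 18 = 2·9. Since 19 ≡ 3 (mod 8), (2/19) = -1. Now have (9/19).
9 ≡ 1 (mod 4), so quadratic reciprocity gives (9/19) = (19/9). Reduce: 19 ≡ 1 (mod 9). Now have (1/9).
(1/9) = 1. Collecting the sign factors: 1.
The Legendre symbol is 1, so x^2 ≡ -682 (mod 5153) has solution.

yes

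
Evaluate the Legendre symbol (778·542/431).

-1

By multiplicativity, (778·542/431) = (778/431)·(542/431).
First factor (778/431):
Reduce the numerator: 778 ≡ 347 (mod 431), so (778/431) = (347/431).
Both 347 ≡ 3 and 431 ≡ 3 (mod 4), so reciprocity gives (347/431) = -(431/347). Reduce: 431 ≡ 84 (mod 347). Now have -(84/347).
Factor out 2: 84 = 2^2·21. Since 347 ≡ 3 (mod 8), (2/347) = -1, and (2/347)^2 = +1. Now have -(21/347).
21 ≡ 1 (mod 4), so quadratic reciprocity gives (21/347) = (347/21). Reduce: 347 ≡ 11 (mod 21). Now have -(11/21).
21 ≡ 1 (mod 4), so quadratic reciprocity gives (11/21) = (21/11). Reduce: 21 ≡ 10 (mod 11). Now have -(10/11).
Factor out 2: 10 = 2·5. Since 11 ≡ 3 (mod 8), (2/11) = -1. Now have (5/11).
5 ≡ 1 (mod 4), so quadratic reciprocity gives (5/11) = (11/5). Reduce: 11 ≡ 1 (mod 5). Now have (1/5).
(1/5) = 1. Collecting the sign factors: 1.
Second factor (542/431):
Reduce the numerator: 542 ≡ 111 (mod 431), so (542/431) = (111/431).
Both 111 ≡ 3 and 431 ≡ 3 (mod 4), so reciprocity gives (111/431) = -(431/111). Reduce: 431 ≡ 98 (mod 111). Now have -(98/111).
Factor out 2: 98 = 2·49. Since 111 ≡ 7 (mod 8), (2/111) = +1. Now have -(49/111).
49 ≡ 1 (mod 4), so quadratic reciprocity gives (49/111) = (111/49). Reduce: 111 ≡ 13 (mod 49). Now have -(13/49).
13 ≡ 1 (mod 4), so quadratic reciprocity gives (13/49) = (49/13). Reduce: 49 ≡ 10 (mod 13). Now have -(10/13).
Factor out 2: 10 = 2·5. Since 13 ≡ 5 (mod 8), (2/13) = -1. Now have (5/13).
5 ≡ 1 (mod 4), so quadratic reciprocity gives (5/13) = (13/5). Reduce: 13 ≡ 3 (mod 5). Now have (3/5).
5 ≡ 1 (mod 4), so quadratic reciprocity gives (3/5) = (5/3). Reduce: 5 ≡ 2 (mod 3). Now have (2/3).
Factor out 2: 2 = 2. Since 3 ≡ 3 (mod 8), (2/3) = -1. Now have -(1/3).
(1/3) = 1. Collecting the sign factors: -1.
Product: (1)·(-1) = -1.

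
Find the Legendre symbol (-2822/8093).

1

(-2822/8093)
  = (2822/8093)    [8093 ≡ 1 mod 4 ⇒ (-1/8093) = +1]
  = -(1411/8093)    [8093 ≡ 5 mod 8 ⇒ (2/8093) = -1]
  = -(8093/1411)    [QR: 8093 ≡ 1 mod 4, sign kept]
  = -(1038/1411)    [8093 ≡ 1038 mod 1411]
  = (519/1411)    [1411 ≡ 3 mod 8 ⇒ (2/1411) = -1]
  = -(1411/519)    [QR: both ≡ 3 mod 4, sign flips]
  = -(373/519)    [1411 ≡ 373 mod 519]
  = -(519/373)    [QR: 373 ≡ 1 mod 4, sign kept]
  = -(146/373)    [519 ≡ 146 mod 373]
  = (73/373)    [373 ≡ 5 mod 8 ⇒ (2/373) = -1]
  = (373/73)    [QR: 73 ≡ 1 mod 4, sign kept]
  = (8/73)    [373 ≡ 8 mod 73]
  = (1/73)    [73 ≡ 1 mod 8 ⇒ (2/73)^3 = +1]
  = 1    [(1/73) = 1]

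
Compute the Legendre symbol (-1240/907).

1

Pull out -1: (-1240/907) = (-1/907)·(1240/907). Since 907 ≡ 3 (mod 4), (-1/907) = -1. Now have -(1240/907).
Reduce the numerator: 1240 ≡ 333 (mod 907), so (1240/907) = (333/907).
333 ≡ 1 (mod 4), so quadratic reciprocity gives (333/907) = (907/333). Reduce: 907 ≡ 241 (mod 333). Now have -(241/333).
241 ≡ 1 (mod 4), so quadratic reciprocity gives (241/333) = (333/241). Reduce: 333 ≡ 92 (mod 241). Now have -(92/241).
Factor out 2: 92 = 2^2·23. Since 241 ≡ 1 (mod 8), (2/241) = +1, and (2/241)^2 = +1. Now have -(23/241).
241 ≡ 1 (mod 4), so quadratic reciprocity gives (23/241) = (241/23). Reduce: 241 ≡ 11 (mod 23). Now have -(11/23).
Both 11 ≡ 3 and 23 ≡ 3 (mod 4), so reciprocity gives (11/23) = -(23/11). Reduce: 23 ≡ 1 (mod 11). Now have (1/11).
(1/11) = 1. Collecting the sign factors: 1.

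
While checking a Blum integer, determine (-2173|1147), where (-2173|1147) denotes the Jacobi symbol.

1

(-2173|1147)
  = -(2173|1147)    [1147 ≡ 3 mod 4 ⇒ (-1|1147) = -1]
  = -(1026|1147)    [2173 ≡ 1026 mod 1147]
  = (513|1147)    [1147 ≡ 3 mod 8 ⇒ (2|1147) = -1]
  = (1147|513)    [QR: 513 ≡ 1 mod 4, sign kept]
  = (121|513)    [1147 ≡ 121 mod 513]
  = (513|121)    [QR: 121 ≡ 1 mod 4, sign kept]
  = (29|121)    [513 ≡ 29 mod 121]
  = (121|29)    [QR: 29 ≡ 1 mod 4, sign kept]
  = (5|29)    [121 ≡ 5 mod 29]
  = (29|5)    [QR: 5 ≡ 1 mod 4, sign kept]
  = (4|5)    [29 ≡ 4 mod 5]
  = (1|5)    [5 ≡ 5 mod 8 ⇒ (2|5)^2 = +1]
  = 1    [(1|5) = 1]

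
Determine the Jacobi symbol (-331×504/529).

By multiplicativity, (-331·504/529) = (-331/529)·(504/529).
First factor (-331/529):
Reduce the numerator: -331 ≡ 198 (mod 529), so (-331/529) = (198/529).
Factor out 2: 198 = 2·99. Since 529 ≡ 1 (mod 8), (2/529) = +1. Now have (99/529).
529 ≡ 1 (mod 4), so quadratic reciprocity gives (99/529) = (529/99). Reduce: 529 ≡ 34 (mod 99). Now have (34/99).
Factor out 2: 34 = 2·17. Since 99 ≡ 3 (mod 8), (2/99) = -1. Now have -(17/99).
17 ≡ 1 (mod 4), so quadratic reciprocity gives (17/99) = (99/17). Reduce: 99 ≡ 14 (mod 17). Now have -(14/17).
Factor out 2: 14 = 2·7. Since 17 ≡ 1 (mod 8), (2/17) = +1. Now have -(7/17).
17 ≡ 1 (mod 4), so quadratic reciprocity gives (7/17) = (17/7). Reduce: 17 ≡ 3 (mod 7). Now have -(3/7).
Both 3 ≡ 3 and 7 ≡ 3 (mod 4), so reciprocity gives (3/7) = -(7/3). Reduce: 7 ≡ 1 (mod 3). Now have (1/3).
(1/3) = 1. Collecting the sign factors: 1.
Second factor (504/529):
Factor out 2: 504 = 2^3·63. Since 529 ≡ 1 (mod 8), (2/529) = +1, and (2/529)^3 = +1. Now have (63/529).
529 ≡ 1 (mod 4), so quadratic reciprocity gives (63/529) = (529/63). Reduce: 529 ≡ 25 (mod 63). Now have (25/63).
25 ≡ 1 (mod 4), so quadratic reciprocity gives (25/63) = (63/25). Reduce: 63 ≡ 13 (mod 25). Now have (13/25).
13 ≡ 1 (mod 4), so quadratic reciprocity gives (13/25) = (25/13). Reduce: 25 ≡ 12 (mod 13). Now have (12/13).
Factor out 2: 12 = 2^2·3. Since 13 ≡ 5 (mod 8), (2/13) = -1, and (2/13)^2 = +1. Now have (3/13).
13 ≡ 1 (mod 4), so quadratic reciprocity gives (3/13) = (13/3). Reduce: 13 ≡ 1 (mod 3). Now have (1/3).
(1/3) = 1. Collecting the sign factors: 1.
Product: (1)·(1) = 1.

1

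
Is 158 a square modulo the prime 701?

yes

(158/701)
  = -(79/701)    [701 ≡ 5 mod 8 ⇒ (2/701) = -1]
  = -(701/79)    [QR: 701 ≡ 1 mod 4, sign kept]
  = -(69/79)    [701 ≡ 69 mod 79]
  = -(79/69)    [QR: 69 ≡ 1 mod 4, sign kept]
  = -(10/69)    [79 ≡ 10 mod 69]
  = (5/69)    [69 ≡ 5 mod 8 ⇒ (2/69) = -1]
  = (69/5)    [QR: 5 ≡ 1 mod 4, sign kept]
  = (4/5)    [69 ≡ 4 mod 5]
  = (1/5)    [5 ≡ 5 mod 8 ⇒ (2/5)^2 = +1]
  = 1    [(1/5) = 1]
The Legendre symbol is 1, so x^2 ≡ 158 (mod 701) has solution.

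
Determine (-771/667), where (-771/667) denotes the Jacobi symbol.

1

(-771/667)
  = (563/667)    [-771 ≡ 563 mod 667]
  = -(667/563)    [QR: both ≡ 3 mod 4, sign flips]
  = -(104/563)    [667 ≡ 104 mod 563]
  = (13/563)    [563 ≡ 3 mod 8 ⇒ (2/563)^3 = -1]
  = (563/13)    [QR: 13 ≡ 1 mod 4, sign kept]
  = (4/13)    [563 ≡ 4 mod 13]
  = (1/13)    [13 ≡ 5 mod 8 ⇒ (2/13)^2 = +1]
  = 1    [(1/13) = 1]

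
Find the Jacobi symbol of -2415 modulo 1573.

(-2415/1573)
  = (731/1573)    [-2415 ≡ 731 mod 1573]
  = (1573/731)    [QR: 1573 ≡ 1 mod 4, sign kept]
  = (111/731)    [1573 ≡ 111 mod 731]
  = -(731/111)    [QR: both ≡ 3 mod 4, sign flips]
  = -(65/111)    [731 ≡ 65 mod 111]
  = -(111/65)    [QR: 65 ≡ 1 mod 4, sign kept]
  = -(46/65)    [111 ≡ 46 mod 65]
  = -(23/65)    [65 ≡ 1 mod 8 ⇒ (2/65) = +1]
  = -(65/23)    [QR: 65 ≡ 1 mod 4, sign kept]
  = -(19/23)    [65 ≡ 19 mod 23]
  = (23/19)    [QR: both ≡ 3 mod 4, sign flips]
  = (4/19)    [23 ≡ 4 mod 19]
  = (1/19)    [19 ≡ 3 mod 8 ⇒ (2/19)^2 = +1]
  = 1    [(1/19) = 1]

1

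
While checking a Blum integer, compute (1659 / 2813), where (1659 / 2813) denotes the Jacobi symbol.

(1659 / 2813)
  = (2813 / 1659)    [QR: 2813 ≡ 1 mod 4, sign kept]
  = (1154 / 1659)    [2813 ≡ 1154 mod 1659]
  = -(577 / 1659)    [1659 ≡ 3 mod 8 ⇒ (2 / 1659) = -1]
  = -(1659 / 577)    [QR: 577 ≡ 1 mod 4, sign kept]
  = -(505 / 577)    [1659 ≡ 505 mod 577]
  = -(577 / 505)    [QR: 505 ≡ 1 mod 4, sign kept]
  = -(72 / 505)    [577 ≡ 72 mod 505]
  = -(9 / 505)    [505 ≡ 1 mod 8 ⇒ (2 / 505)^3 = +1]
  = -(505 / 9)    [QR: 9 ≡ 1 mod 4, sign kept]
  = -(1 / 9)    [505 ≡ 1 mod 9]
  = -1    [(1 / 9) = 1]

-1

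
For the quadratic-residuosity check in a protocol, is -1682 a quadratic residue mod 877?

(-1682|877)
  = (1682|877)    [877 ≡ 1 mod 4 ⇒ (-1|877) = +1]
  = (805|877)    [1682 ≡ 805 mod 877]
  = (877|805)    [QR: 805 ≡ 1 mod 4, sign kept]
  = (72|805)    [877 ≡ 72 mod 805]
  = -(9|805)    [805 ≡ 5 mod 8 ⇒ (2|805)^3 = -1]
  = -(805|9)    [QR: 9 ≡ 1 mod 4, sign kept]
  = -(4|9)    [805 ≡ 4 mod 9]
  = -(1|9)    [9 ≡ 1 mod 8 ⇒ (2|9)^2 = +1]
  = -1    [(1|9) = 1]
(-1682|877) = -1, and 877 is prime, so -1682 is not a quadratic residue mod 877.

no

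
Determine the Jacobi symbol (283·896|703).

-1

By multiplicativity, (283·896|703) = (283|703)·(896|703).
First factor (283|703):
(283|703)
  = -(703|283)    [QR: both ≡ 3 mod 4, sign flips]
  = -(137|283)    [703 ≡ 137 mod 283]
  = -(283|137)    [QR: 137 ≡ 1 mod 4, sign kept]
  = -(9|137)    [283 ≡ 9 mod 137]
  = -(137|9)    [QR: 9 ≡ 1 mod 4, sign kept]
  = -(2|9)    [137 ≡ 2 mod 9]
  = -(1|9)    [9 ≡ 1 mod 8 ⇒ (2|9) = +1]
  = -1    [(1|9) = 1]
Second factor (896|703):
(896|703)
  = (193|703)    [896 ≡ 193 mod 703]
  = (703|193)    [QR: 193 ≡ 1 mod 4, sign kept]
  = (124|193)    [703 ≡ 124 mod 193]
  = (31|193)    [193 ≡ 1 mod 8 ⇒ (2|193)^2 = +1]
  = (193|31)    [QR: 193 ≡ 1 mod 4, sign kept]
  = (7|31)    [193 ≡ 7 mod 31]
  = -(31|7)    [QR: both ≡ 3 mod 4, sign flips]
  = -(3|7)    [31 ≡ 3 mod 7]
  = (7|3)    [QR: both ≡ 3 mod 4, sign flips]
  = (1|3)    [7 ≡ 1 mod 3]
  = 1    [(1|3) = 1]
Product: (-1)·(1) = -1.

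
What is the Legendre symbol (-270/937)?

-1

(-270/937)
  = (667/937)    [-270 ≡ 667 mod 937]
  = (937/667)    [QR: 937 ≡ 1 mod 4, sign kept]
  = (270/667)    [937 ≡ 270 mod 667]
  = -(135/667)    [667 ≡ 3 mod 8 ⇒ (2/667) = -1]
  = (667/135)    [QR: both ≡ 3 mod 4, sign flips]
  = (127/135)    [667 ≡ 127 mod 135]
  = -(135/127)    [QR: both ≡ 3 mod 4, sign flips]
  = -(8/127)    [135 ≡ 8 mod 127]
  = -(1/127)    [127 ≡ 7 mod 8 ⇒ (2/127)^3 = +1]
  = -1    [(1/127) = 1]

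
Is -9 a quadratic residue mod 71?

Reduce the numerator: -9 ≡ 62 (mod 71), so (-9/71) = (62/71).
Factor out 2: 62 = 2·31. Since 71 ≡ 7 (mod 8), (2/71) = +1. Now have (31/71).
Both 31 ≡ 3 and 71 ≡ 3 (mod 4), so reciprocity gives (31/71) = -(71/31). Reduce: 71 ≡ 9 (mod 31). Now have -(9/31).
9 ≡ 1 (mod 4), so quadratic reciprocity gives (9/31) = (31/9). Reduce: 31 ≡ 4 (mod 9). Now have -(4/9).
Factor out 2: 4 = 2^2. Since 9 ≡ 1 (mod 8), (2/9) = +1, and (2/9)^2 = +1. Now have -(1/9).
(1/9) = 1. Collecting the sign factors: -1.
The Legendre symbol is -1, so x^2 ≡ -9 (mod 71) has no solution.

no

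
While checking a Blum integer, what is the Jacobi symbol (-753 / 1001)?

Reduce the numerator: -753 ≡ 248 (mod 1001), so (-753 / 1001) = (248 / 1001).
Factor out 2: 248 = 2^3·31. Since 1001 ≡ 1 (mod 8), (2 / 1001) = +1, and (2 / 1001)^3 = +1. Now have (31 / 1001).
1001 ≡ 1 (mod 4), so quadratic reciprocity gives (31 / 1001) = (1001 / 31). Reduce: 1001 ≡ 9 (mod 31). Now have (9 / 31).
9 ≡ 1 (mod 4), so quadratic reciprocity gives (9 / 31) = (31 / 9). Reduce: 31 ≡ 4 (mod 9). Now have (4 / 9).
Factor out 2: 4 = 2^2. Since 9 ≡ 1 (mod 8), (2 / 9) = +1, and (2 / 9)^2 = +1. Now have (1 / 9).
(1 / 9) = 1. Collecting the sign factors: 1.

1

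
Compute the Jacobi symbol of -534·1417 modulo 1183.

By multiplicativity, (-534·1417|1183) = (-534|1183)·(1417|1183).
First factor (-534|1183):
Reduce the numerator: -534 ≡ 649 (mod 1183), so (-534|1183) = (649|1183).
649 ≡ 1 (mod 4), so quadratic reciprocity gives (649|1183) = (1183|649). Reduce: 1183 ≡ 534 (mod 649). Now have (534|649).
Factor out 2: 534 = 2·267. Since 649 ≡ 1 (mod 8), (2|649) = +1. Now have (267|649).
649 ≡ 1 (mod 4), so quadratic reciprocity gives (267|649) = (649|267). Reduce: 649 ≡ 115 (mod 267). Now have (115|267).
Both 115 ≡ 3 and 267 ≡ 3 (mod 4), so reciprocity gives (115|267) = -(267|115). Reduce: 267 ≡ 37 (mod 115). Now have -(37|115).
37 ≡ 1 (mod 4), so quadratic reciprocity gives (37|115) = (115|37). Reduce: 115 ≡ 4 (mod 37). Now have -(4|37).
Factor out 2: 4 = 2^2. Since 37 ≡ 5 (mod 8), (2|37) = -1, and (2|37)^2 = +1. Now have -(1|37).
(1|37) = 1. Collecting the sign factors: -1.
Second factor (1417|1183):
Reduce the numerator: 1417 ≡ 234 (mod 1183), so (1417|1183) = (234|1183).
Factor out 2: 234 = 2·117. Since 1183 ≡ 7 (mod 8), (2|1183) = +1. Now have (117|1183).
117 ≡ 1 (mod 4), so quadratic reciprocity gives (117|1183) = (1183|117). Reduce: 1183 ≡ 13 (mod 117). Now have (13|117).
13 ≡ 1 (mod 4), so quadratic reciprocity gives (13|117) = (117|13). Reduce: 117 ≡ 0 (mod 13). Now have (0|13).
The numerator is now 0 with denominator 13 > 1: the symbol is 0.
Product: (-1)·(0) = 0.

0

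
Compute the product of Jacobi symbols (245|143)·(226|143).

-1

By multiplicativity, (245·226|143) = (245|143)·(226|143).
First factor (245|143):
Reduce the numerator: 245 ≡ 102 (mod 143), so (245|143) = (102|143).
Factor out 2: 102 = 2·51. Since 143 ≡ 7 (mod 8), (2|143) = +1. Now have (51|143).
Both 51 ≡ 3 and 143 ≡ 3 (mod 4), so reciprocity gives (51|143) = -(143|51). Reduce: 143 ≡ 41 (mod 51). Now have -(41|51).
41 ≡ 1 (mod 4), so quadratic reciprocity gives (41|51) = (51|41). Reduce: 51 ≡ 10 (mod 41). Now have -(10|41).
Factor out 2: 10 = 2·5. Since 41 ≡ 1 (mod 8), (2|41) = +1. Now have -(5|41).
5 ≡ 1 (mod 4), so quadratic reciprocity gives (5|41) = (41|5). Reduce: 41 ≡ 1 (mod 5). Now have -(1|5).
(1|5) = 1. Collecting the sign factors: -1.
Second factor (226|143):
Reduce the numerator: 226 ≡ 83 (mod 143), so (226|143) = (83|143).
Both 83 ≡ 3 and 143 ≡ 3 (mod 4), so reciprocity gives (83|143) = -(143|83). Reduce: 143 ≡ 60 (mod 83). Now have -(60|83).
Factor out 2: 60 = 2^2·15. Since 83 ≡ 3 (mod 8), (2|83) = -1, and (2|83)^2 = +1. Now have -(15|83).
Both 15 ≡ 3 and 83 ≡ 3 (mod 4), so reciprocity gives (15|83) = -(83|15). Reduce: 83 ≡ 8 (mod 15). Now have (8|15).
Factor out 2: 8 = 2^3. Since 15 ≡ 7 (mod 8), (2|15) = +1, and (2|15)^3 = +1. Now have (1|15).
(1|15) = 1. Collecting the sign factors: 1.
Product: (-1)·(1) = -1.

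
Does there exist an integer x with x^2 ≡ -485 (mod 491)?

no

(-485|491)
  = -(485|491)    [491 ≡ 3 mod 4 ⇒ (-1|491) = -1]
  = -(491|485)    [QR: 485 ≡ 1 mod 4, sign kept]
  = -(6|485)    [491 ≡ 6 mod 485]
  = (3|485)    [485 ≡ 5 mod 8 ⇒ (2|485) = -1]
  = (485|3)    [QR: 485 ≡ 1 mod 4, sign kept]
  = (2|3)    [485 ≡ 2 mod 3]
  = -(1|3)    [3 ≡ 3 mod 8 ⇒ (2|3) = -1]
  = -1    [(1|3) = 1]
The Legendre symbol is -1, so x^2 ≡ -485 (mod 491) has no solution.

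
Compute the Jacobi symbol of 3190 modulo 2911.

-1

(3190 / 2911)
  = (279 / 2911)    [3190 ≡ 279 mod 2911]
  = -(2911 / 279)    [QR: both ≡ 3 mod 4, sign flips]
  = -(121 / 279)    [2911 ≡ 121 mod 279]
  = -(279 / 121)    [QR: 121 ≡ 1 mod 4, sign kept]
  = -(37 / 121)    [279 ≡ 37 mod 121]
  = -(121 / 37)    [QR: 37 ≡ 1 mod 4, sign kept]
  = -(10 / 37)    [121 ≡ 10 mod 37]
  = (5 / 37)    [37 ≡ 5 mod 8 ⇒ (2 / 37) = -1]
  = (37 / 5)    [QR: 5 ≡ 1 mod 4, sign kept]
  = (2 / 5)    [37 ≡ 2 mod 5]
  = -(1 / 5)    [5 ≡ 5 mod 8 ⇒ (2 / 5) = -1]
  = -1    [(1 / 5) = 1]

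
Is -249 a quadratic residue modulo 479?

Pull out -1: (-249/479) = (-1/479)·(249/479). Since 479 ≡ 3 (mod 4), (-1/479) = -1. Now have -(249/479).
249 ≡ 1 (mod 4), so quadratic reciprocity gives (249/479) = (479/249). Reduce: 479 ≡ 230 (mod 249). Now have -(230/249).
Factor out 2: 230 = 2·115. Since 249 ≡ 1 (mod 8), (2/249) = +1. Now have -(115/249).
249 ≡ 1 (mod 4), so quadratic reciprocity gives (115/249) = (249/115). Reduce: 249 ≡ 19 (mod 115). Now have -(19/115).
Both 19 ≡ 3 and 115 ≡ 3 (mod 4), so reciprocity gives (19/115) = -(115/19). Reduce: 115 ≡ 1 (mod 19). Now have (1/19).
(1/19) = 1. Collecting the sign factors: 1.
The Legendre symbol is 1, so x^2 ≡ -249 (mod 479) has solution.

yes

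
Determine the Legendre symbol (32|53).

(32|53)
  = -(1|53)    [53 ≡ 5 mod 8 ⇒ (2|53)^5 = -1]
  = -1    [(1|53) = 1]

-1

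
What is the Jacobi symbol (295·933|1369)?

By multiplicativity, (295·933|1369) = (295|1369)·(933|1369).
First factor (295|1369):
1369 ≡ 1 (mod 4), so quadratic reciprocity gives (295|1369) = (1369|295). Reduce: 1369 ≡ 189 (mod 295). Now have (189|295).
189 ≡ 1 (mod 4), so quadratic reciprocity gives (189|295) = (295|189). Reduce: 295 ≡ 106 (mod 189). Now have (106|189).
Factor out 2: 106 = 2·53. Since 189 ≡ 5 (mod 8), (2|189) = -1. Now have -(53|189).
53 ≡ 1 (mod 4), so quadratic reciprocity gives (53|189) = (189|53). Reduce: 189 ≡ 30 (mod 53). Now have -(30|53).
Factor out 2: 30 = 2·15. Since 53 ≡ 5 (mod 8), (2|53) = -1. Now have (15|53).
53 ≡ 1 (mod 4), so quadratic reciprocity gives (15|53) = (53|15). Reduce: 53 ≡ 8 (mod 15). Now have (8|15).
Factor out 2: 8 = 2^3. Since 15 ≡ 7 (mod 8), (2|15) = +1, and (2|15)^3 = +1. Now have (1|15).
(1|15) = 1. Collecting the sign factors: 1.
Second factor (933|1369):
933 ≡ 1 (mod 4), so quadratic reciprocity gives (933|1369) = (1369|933). Reduce: 1369 ≡ 436 (mod 933). Now have (436|933).
Factor out 2: 436 = 2^2·109. Since 933 ≡ 5 (mod 8), (2|933) = -1, and (2|933)^2 = +1. Now have (109|933).
109 ≡ 1 (mod 4), so quadratic reciprocity gives (109|933) = (933|109). Reduce: 933 ≡ 61 (mod 109). Now have (61|109).
61 ≡ 1 (mod 4), so quadratic reciprocity gives (61|109) = (109|61). Reduce: 109 ≡ 48 (mod 61). Now have (48|61).
Factor out 2: 48 = 2^4·3. Since 61 ≡ 5 (mod 8), (2|61) = -1, and (2|61)^4 = +1. Now have (3|61).
61 ≡ 1 (mod 4), so quadratic reciprocity gives (3|61) = (61|3). Reduce: 61 ≡ 1 (mod 3). Now have (1|3).
(1|3) = 1. Collecting the sign factors: 1.
Product: (1)·(1) = 1.

1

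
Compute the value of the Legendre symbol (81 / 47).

Reduce the numerator: 81 ≡ 34 (mod 47), so (81 / 47) = (34 / 47).
Factor out 2: 34 = 2·17. Since 47 ≡ 7 (mod 8), (2 / 47) = +1. Now have (17 / 47).
17 ≡ 1 (mod 4), so quadratic reciprocity gives (17 / 47) = (47 / 17). Reduce: 47 ≡ 13 (mod 17). Now have (13 / 17).
13 ≡ 1 (mod 4), so quadratic reciprocity gives (13 / 17) = (17 / 13). Reduce: 17 ≡ 4 (mod 13). Now have (4 / 13).
Factor out 2: 4 = 2^2. Since 13 ≡ 5 (mod 8), (2 / 13) = -1, and (2 / 13)^2 = +1. Now have (1 / 13).
(1 / 13) = 1. Collecting the sign factors: 1.

1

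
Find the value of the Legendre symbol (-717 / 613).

(-717 / 613)
  = (717 / 613)    [613 ≡ 1 mod 4 ⇒ (-1 / 613) = +1]
  = (104 / 613)    [717 ≡ 104 mod 613]
  = -(13 / 613)    [613 ≡ 5 mod 8 ⇒ (2 / 613)^3 = -1]
  = -(613 / 13)    [QR: 13 ≡ 1 mod 4, sign kept]
  = -(2 / 13)    [613 ≡ 2 mod 13]
  = (1 / 13)    [13 ≡ 5 mod 8 ⇒ (2 / 13) = -1]
  = 1    [(1 / 13) = 1]

1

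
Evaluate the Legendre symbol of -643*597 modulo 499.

1

By multiplicativity, (-643·597/499) = (-643/499)·(597/499).
First factor (-643/499):
(-643/499)
  = -(643/499)    [499 ≡ 3 mod 4 ⇒ (-1/499) = -1]
  = -(144/499)    [643 ≡ 144 mod 499]
  = -(9/499)    [499 ≡ 3 mod 8 ⇒ (2/499)^4 = +1]
  = -(499/9)    [QR: 9 ≡ 1 mod 4, sign kept]
  = -(4/9)    [499 ≡ 4 mod 9]
  = -(1/9)    [9 ≡ 1 mod 8 ⇒ (2/9)^2 = +1]
  = -1    [(1/9) = 1]
Second factor (597/499):
(597/499)
  = (98/499)    [597 ≡ 98 mod 499]
  = -(49/499)    [499 ≡ 3 mod 8 ⇒ (2/499) = -1]
  = -(499/49)    [QR: 49 ≡ 1 mod 4, sign kept]
  = -(9/49)    [499 ≡ 9 mod 49]
  = -(49/9)    [QR: 9 ≡ 1 mod 4, sign kept]
  = -(4/9)    [49 ≡ 4 mod 9]
  = -(1/9)    [9 ≡ 1 mod 8 ⇒ (2/9)^2 = +1]
  = -1    [(1/9) = 1]
Product: (-1)·(-1) = 1.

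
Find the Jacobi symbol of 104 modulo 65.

(104/65)
  = (39/65)    [104 ≡ 39 mod 65]
  = (65/39)    [QR: 65 ≡ 1 mod 4, sign kept]
  = (26/39)    [65 ≡ 26 mod 39]
  = (13/39)    [39 ≡ 7 mod 8 ⇒ (2/39) = +1]
  = (39/13)    [QR: 13 ≡ 1 mod 4, sign kept]
  = (0/13)    [39 ≡ 0 mod 13]
  = 0    [numerator 0, gcd > 1]

0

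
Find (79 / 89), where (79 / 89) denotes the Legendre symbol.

1

(79 / 89)
  = (89 / 79)    [QR: 89 ≡ 1 mod 4, sign kept]
  = (10 / 79)    [89 ≡ 10 mod 79]
  = (5 / 79)    [79 ≡ 7 mod 8 ⇒ (2 / 79) = +1]
  = (79 / 5)    [QR: 5 ≡ 1 mod 4, sign kept]
  = (4 / 5)    [79 ≡ 4 mod 5]
  = (1 / 5)    [5 ≡ 5 mod 8 ⇒ (2 / 5)^2 = +1]
  = 1    [(1 / 5) = 1]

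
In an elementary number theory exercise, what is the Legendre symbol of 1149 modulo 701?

1

(1149|701)
  = (448|701)    [1149 ≡ 448 mod 701]
  = (7|701)    [701 ≡ 5 mod 8 ⇒ (2|701)^6 = +1]
  = (701|7)    [QR: 701 ≡ 1 mod 4, sign kept]
  = (1|7)    [701 ≡ 1 mod 7]
  = 1    [(1|7) = 1]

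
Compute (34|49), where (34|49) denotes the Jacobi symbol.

Factor out 2: 34 = 2·17. Since 49 ≡ 1 (mod 8), (2|49) = +1. Now have (17|49).
17 ≡ 1 (mod 4), so quadratic reciprocity gives (17|49) = (49|17). Reduce: 49 ≡ 15 (mod 17). Now have (15|17).
17 ≡ 1 (mod 4), so quadratic reciprocity gives (15|17) = (17|15). Reduce: 17 ≡ 2 (mod 15). Now have (2|15).
Factor out 2: 2 = 2. Since 15 ≡ 7 (mod 8), (2|15) = +1. Now have (1|15).
(1|15) = 1. Collecting the sign factors: 1.

1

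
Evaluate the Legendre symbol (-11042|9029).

(-11042|9029)
  = (11042|9029)    [9029 ≡ 1 mod 4 ⇒ (-1|9029) = +1]
  = (2013|9029)    [11042 ≡ 2013 mod 9029]
  = (9029|2013)    [QR: 2013 ≡ 1 mod 4, sign kept]
  = (977|2013)    [9029 ≡ 977 mod 2013]
  = (2013|977)    [QR: 977 ≡ 1 mod 4, sign kept]
  = (59|977)    [2013 ≡ 59 mod 977]
  = (977|59)    [QR: 977 ≡ 1 mod 4, sign kept]
  = (33|59)    [977 ≡ 33 mod 59]
  = (59|33)    [QR: 33 ≡ 1 mod 4, sign kept]
  = (26|33)    [59 ≡ 26 mod 33]
  = (13|33)    [33 ≡ 1 mod 8 ⇒ (2|33) = +1]
  = (33|13)    [QR: 13 ≡ 1 mod 4, sign kept]
  = (7|13)    [33 ≡ 7 mod 13]
  = (13|7)    [QR: 13 ≡ 1 mod 4, sign kept]
  = (6|7)    [13 ≡ 6 mod 7]
  = (3|7)    [7 ≡ 7 mod 8 ⇒ (2|7) = +1]
  = -(7|3)    [QR: both ≡ 3 mod 4, sign flips]
  = -(1|3)    [7 ≡ 1 mod 3]
  = -1    [(1|3) = 1]

-1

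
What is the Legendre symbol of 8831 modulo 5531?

-1

Reduce the numerator: 8831 ≡ 3300 (mod 5531), so (8831/5531) = (3300/5531).
Factor out 2: 3300 = 2^2·825. Since 5531 ≡ 3 (mod 8), (2/5531) = -1, and (2/5531)^2 = +1. Now have (825/5531).
825 ≡ 1 (mod 4), so quadratic reciprocity gives (825/5531) = (5531/825). Reduce: 5531 ≡ 581 (mod 825). Now have (581/825).
581 ≡ 1 (mod 4), so quadratic reciprocity gives (581/825) = (825/581). Reduce: 825 ≡ 244 (mod 581). Now have (244/581).
Factor out 2: 244 = 2^2·61. Since 581 ≡ 5 (mod 8), (2/581) = -1, and (2/581)^2 = +1. Now have (61/581).
61 ≡ 1 (mod 4), so quadratic reciprocity gives (61/581) = (581/61). Reduce: 581 ≡ 32 (mod 61). Now have (32/61).
Factor out 2: 32 = 2^5. Since 61 ≡ 5 (mod 8), (2/61) = -1, and (2/61)^5 = -1. Now have -(1/61).
(1/61) = 1. Collecting the sign factors: -1.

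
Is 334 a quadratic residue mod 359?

Factor out 2: 334 = 2·167. Since 359 ≡ 7 (mod 8), (2/359) = +1. Now have (167/359).
Both 167 ≡ 3 and 359 ≡ 3 (mod 4), so reciprocity gives (167/359) = -(359/167). Reduce: 359 ≡ 25 (mod 167). Now have -(25/167).
25 ≡ 1 (mod 4), so quadratic reciprocity gives (25/167) = (167/25). Reduce: 167 ≡ 17 (mod 25). Now have -(17/25).
17 ≡ 1 (mod 4), so quadratic reciprocity gives (17/25) = (25/17). Reduce: 25 ≡ 8 (mod 17). Now have -(8/17).
Factor out 2: 8 = 2^3. Since 17 ≡ 1 (mod 8), (2/17) = +1, and (2/17)^3 = +1. Now have -(1/17).
(1/17) = 1. Collecting the sign factors: -1.
(334/359) = -1, and 359 is prime, so 334 is not a quadratic residue mod 359.

no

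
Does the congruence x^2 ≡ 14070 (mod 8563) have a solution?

Reduce the numerator: 14070 ≡ 5507 (mod 8563), so (14070/8563) = (5507/8563).
Both 5507 ≡ 3 and 8563 ≡ 3 (mod 4), so reciprocity gives (5507/8563) = -(8563/5507). Reduce: 8563 ≡ 3056 (mod 5507). Now have -(3056/5507).
Factor out 2: 3056 = 2^4·191. Since 5507 ≡ 3 (mod 8), (2/5507) = -1, and (2/5507)^4 = +1. Now have -(191/5507).
Both 191 ≡ 3 and 5507 ≡ 3 (mod 4), so reciprocity gives (191/5507) = -(5507/191). Reduce: 5507 ≡ 159 (mod 191). Now have (159/191).
Both 159 ≡ 3 and 191 ≡ 3 (mod 4), so reciprocity gives (159/191) = -(191/159). Reduce: 191 ≡ 32 (mod 159). Now have -(32/159).
Factor out 2: 32 = 2^5. Since 159 ≡ 7 (mod 8), (2/159) = +1, and (2/159)^5 = +1. Now have -(1/159).
(1/159) = 1. Collecting the sign factors: -1.
(14070/8563) = -1, and 8563 is prime, so 14070 is not a quadratic residue mod 8563.

no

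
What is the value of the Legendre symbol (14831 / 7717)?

(14831 / 7717)
  = (7114 / 7717)    [14831 ≡ 7114 mod 7717]
  = -(3557 / 7717)    [7717 ≡ 5 mod 8 ⇒ (2 / 7717) = -1]
  = -(7717 / 3557)    [QR: 3557 ≡ 1 mod 4, sign kept]
  = -(603 / 3557)    [7717 ≡ 603 mod 3557]
  = -(3557 / 603)    [QR: 3557 ≡ 1 mod 4, sign kept]
  = -(542 / 603)    [3557 ≡ 542 mod 603]
  = (271 / 603)    [603 ≡ 3 mod 8 ⇒ (2 / 603) = -1]
  = -(603 / 271)    [QR: both ≡ 3 mod 4, sign flips]
  = -(61 / 271)    [603 ≡ 61 mod 271]
  = -(271 / 61)    [QR: 61 ≡ 1 mod 4, sign kept]
  = -(27 / 61)    [271 ≡ 27 mod 61]
  = -(61 / 27)    [QR: 61 ≡ 1 mod 4, sign kept]
  = -(7 / 27)    [61 ≡ 7 mod 27]
  = (27 / 7)    [QR: both ≡ 3 mod 4, sign flips]
  = (6 / 7)    [27 ≡ 6 mod 7]
  = (3 / 7)    [7 ≡ 7 mod 8 ⇒ (2 / 7) = +1]
  = -(7 / 3)    [QR: both ≡ 3 mod 4, sign flips]
  = -(1 / 3)    [7 ≡ 1 mod 3]
  = -1    [(1 / 3) = 1]

-1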